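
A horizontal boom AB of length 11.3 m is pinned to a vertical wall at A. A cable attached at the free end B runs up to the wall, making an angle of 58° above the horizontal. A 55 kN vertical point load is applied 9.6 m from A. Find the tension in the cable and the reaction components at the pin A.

ΣM about A: T·sin58°·11.3 − 55·9.6 = 0 → T = 528/(11.3·0.848048) = 55.0979 ≈ 55.10 kN.
ΣF_x = 0: A_x − T·cos58° = 0 → A_x = 55.0979 × 0.529919 = 29.20 kN.
ΣF_y = 0: A_y + T·sin58° − 55 = 0 → A_y = 55 − 55.0979 × 0.848048 = 8.274 kN.

T = 55.10 kN, A_x = 29.20 kN, A_y = 8.274 kN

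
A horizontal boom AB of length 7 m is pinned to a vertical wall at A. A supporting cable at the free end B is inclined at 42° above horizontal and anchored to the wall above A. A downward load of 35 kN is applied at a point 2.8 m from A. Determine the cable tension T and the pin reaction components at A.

T = 20.92 kN, A_x = 15.55 kN, A_y = 21.00 kN

ΣM about A: T·sin42°·7 − 35·2.8 = 0 → T = 98/(7·0.669131) = 20.9227 ≈ 20.92 kN.
ΣF_x = 0: A_x − T·cos42° = 0 → A_x = 20.9227 × 0.743145 = 15.55 kN.
ΣF_y = 0: A_y + T·sin42° − 35 = 0 → A_y = 35 − 20.9227 × 0.669131 = 21.00 kN.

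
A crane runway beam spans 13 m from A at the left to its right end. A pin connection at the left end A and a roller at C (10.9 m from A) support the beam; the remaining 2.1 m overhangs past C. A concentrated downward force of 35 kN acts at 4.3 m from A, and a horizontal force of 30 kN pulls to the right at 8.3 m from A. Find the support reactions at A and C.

A_x = -30.00 kN, A_y = 21.19 kN, C_y = 13.81 kN

Moments about A: C_y·10.9 − 35·4.3 = 0 → C_y = 150.5/10.9 = 13.8073 ≈ 13.81 kN.
ΣF_y = 0: A_y + 13.8073 − 35 = 0 → A_y = 21.19 kN.
ΣF_x = 0: A_x + 30 = 0 → A_x = -30.00 kN.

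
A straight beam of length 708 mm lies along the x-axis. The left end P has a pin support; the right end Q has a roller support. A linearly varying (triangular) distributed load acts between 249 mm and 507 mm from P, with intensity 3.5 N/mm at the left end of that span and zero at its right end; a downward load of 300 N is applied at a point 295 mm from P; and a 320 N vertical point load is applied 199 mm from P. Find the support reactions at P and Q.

P_x = 0, P_y = 642.9 N, Q_y = 428.6 N

Resultant of the triangular load: ½ × 3.5 × 258 = 451.5 N, acting at 335 mm from P (one-third of the span from the peak).
Moments about P: Q_y·708 − (½·3.5·258)·335 − 300·295 − 320·199 = 0 → Q_y = 303432.5/708 = 428.577 ≈ 428.6 N.
ΣF_y = 0: P_y + 428.577 − ½·3.5·258 − 300 − 320 = 0 → P_y = 642.9 N.
ΣF_x = 0: no horizontal applied forces, so P_x = 0.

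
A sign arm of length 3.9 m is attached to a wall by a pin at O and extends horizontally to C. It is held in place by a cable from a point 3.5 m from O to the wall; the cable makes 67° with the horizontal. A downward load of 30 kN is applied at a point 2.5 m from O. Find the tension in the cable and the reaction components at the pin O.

T = 23.28 kN, O_x = 9.096 kN, O_y = 8.571 kN

ΣM about O: T·sin67°·3.5 − 30·2.5 = 0 → T = 75/(3.5·0.920505) = 23.2791 ≈ 23.28 kN.
ΣF_x = 0: O_x − T·cos67° = 0 → O_x = 23.2791 × 0.390731 = 9.096 kN.
ΣF_y = 0: O_y + T·sin67° − 30 = 0 → O_y = 30 − 23.2791 × 0.920505 = 8.571 kN.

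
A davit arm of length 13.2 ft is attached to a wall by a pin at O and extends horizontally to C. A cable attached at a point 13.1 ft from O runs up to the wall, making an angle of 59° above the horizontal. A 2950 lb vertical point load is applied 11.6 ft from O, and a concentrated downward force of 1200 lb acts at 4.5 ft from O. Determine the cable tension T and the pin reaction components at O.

ΣM about O: T·sin59°·13.1 − 2950·11.6 − 1200·4.5 = 0 → T = 39620/(13.1·0.857167) = 3528.4 ≈ 3528 lb.
ΣF_x = 0: O_x − T·cos59° = 0 → O_x = 3528.4 × 0.515038 = 1817 lb.
ΣF_y = 0: O_y + T·sin59° − 2950 − 1200 = 0 → O_y = 4150 − 3528.4 × 0.857167 = 1126 lb.

T = 3528 lb, O_x = 1817 lb, O_y = 1126 lb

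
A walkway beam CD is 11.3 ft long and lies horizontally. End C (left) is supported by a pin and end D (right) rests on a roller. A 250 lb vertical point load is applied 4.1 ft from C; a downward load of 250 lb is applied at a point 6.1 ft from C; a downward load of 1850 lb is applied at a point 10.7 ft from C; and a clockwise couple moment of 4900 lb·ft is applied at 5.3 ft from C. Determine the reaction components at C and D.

C_x = 0, C_y = -61.06 lb, D_y = 2411 lb

ΣM about C: D_y·11.3 − 250·4.1 − 250·6.1 − 1850·10.7 − 4900 = 0 → D_y = 27245/11.3 = 2411.06 ≈ 2411 lb.
ΣF_y = 0: C_y + 2411.06 − 250 − 250 − 1850 = 0 → C_y = -61.06 lb.
ΣF_x = 0: no horizontal applied forces, so C_x = 0.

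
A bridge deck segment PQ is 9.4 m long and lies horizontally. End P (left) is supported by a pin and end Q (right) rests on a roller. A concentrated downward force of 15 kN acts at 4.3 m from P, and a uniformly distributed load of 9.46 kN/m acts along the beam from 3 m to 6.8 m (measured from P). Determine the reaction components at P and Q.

P_x = 0, P_y = 25.35 kN, Q_y = 25.60 kN

Resultant of the distributed load: 9.46 × 3.8 = 35.948 kN at 4.9 m from P.
Moments about P: Q_y·9.4 − 15·4.3 − (9.46·3.8)·4.9 = 0 → Q_y = 240.6452/9.4 = 25.6006 ≈ 25.60 kN.
ΣF_y = 0: P_y + 25.6006 − 15 − 9.46·3.8 = 0 → P_y = 25.35 kN.
ΣF_x = 0: no horizontal applied forces, so P_x = 0.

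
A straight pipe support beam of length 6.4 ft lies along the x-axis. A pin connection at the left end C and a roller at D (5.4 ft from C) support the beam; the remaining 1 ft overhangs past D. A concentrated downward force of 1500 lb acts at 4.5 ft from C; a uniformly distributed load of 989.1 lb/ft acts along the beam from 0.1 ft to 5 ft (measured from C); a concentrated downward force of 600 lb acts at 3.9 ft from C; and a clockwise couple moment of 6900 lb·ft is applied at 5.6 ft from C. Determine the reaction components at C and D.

Resultant of the distributed load: 989.1 × 4.9 = 4846.59 lb at 2.55 ft from C.
Moments about C: D_y·5.4 − 1500·4.5 − (989.1·4.9)·2.55 − 600·3.9 − 6900 = 0 → D_y = 28348.8045/5.4 = 5249.78 ≈ 5250 lb.
ΣF_y = 0: C_y + 5249.78 − 1500 − 989.1·4.9 − 600 = 0 → C_y = 1697 lb.
ΣF_x = 0: no horizontal applied forces, so C_x = 0.

C_x = 0, C_y = 1697 lb, D_y = 5250 lb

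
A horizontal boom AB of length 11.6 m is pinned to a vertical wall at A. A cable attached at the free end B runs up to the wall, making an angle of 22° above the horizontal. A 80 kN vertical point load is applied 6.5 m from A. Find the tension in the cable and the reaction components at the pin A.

T = 119.7 kN, A_x = 111.0 kN, A_y = 35.17 kN

ΣM about A: T·sin22°·11.6 − 80·6.5 = 0 → T = 520/(11.6·0.374607) = 119.666 ≈ 119.7 kN.
ΣF_x = 0: A_x − T·cos22° = 0 → A_x = 119.666 × 0.927184 = 111.0 kN.
ΣF_y = 0: A_y + T·sin22° − 80 = 0 → A_y = 80 − 119.666 × 0.374607 = 35.17 kN.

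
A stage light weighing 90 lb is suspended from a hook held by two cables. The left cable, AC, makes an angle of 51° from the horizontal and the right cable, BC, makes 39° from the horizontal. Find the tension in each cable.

T_AC = 69.94 lb, T_BC = 56.64 lb

ΣF_x = 0: −T_AC·cos51° + T_BC·cos39° = 0 → T_BC = 0.809784·T_AC.
ΣF_y = 0: T_AC·sin51° + T_BC·sin39° = 90.
Substitute: T_AC·(0.777146 + 0.809784·0.62932) = 90 → T_AC = 69.9432 ≈ 69.94 lb.
Then T_BC = 0.809784 × 69.9432 = 56.64 lb.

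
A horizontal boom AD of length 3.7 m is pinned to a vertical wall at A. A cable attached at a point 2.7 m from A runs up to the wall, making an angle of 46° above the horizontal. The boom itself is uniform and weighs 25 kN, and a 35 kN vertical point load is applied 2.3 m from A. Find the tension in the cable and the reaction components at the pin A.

ΣM about A: T·sin46°·2.7 − 25·1.85 − 35·2.3 = 0 → T = 126.75/(2.7·0.71934) = 65.2604 ≈ 65.26 kN.
ΣF_x = 0: A_x − T·cos46° = 0 → A_x = 65.2604 × 0.694658 = 45.33 kN.
ΣF_y = 0: A_y + T·sin46° − 25 − 35 = 0 → A_y = 60 − 65.2604 × 0.71934 = 13.06 kN.

T = 65.26 kN, A_x = 45.33 kN, A_y = 13.06 kN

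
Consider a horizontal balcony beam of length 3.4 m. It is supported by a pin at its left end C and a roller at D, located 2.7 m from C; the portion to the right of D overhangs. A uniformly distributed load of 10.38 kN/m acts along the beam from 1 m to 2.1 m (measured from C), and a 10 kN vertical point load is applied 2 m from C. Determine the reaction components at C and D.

Resultant of the distributed load: 10.38 × 1.1 = 11.418 kN at 1.55 m from C.
Moments about C: D_y·2.7 − (10.38·1.1)·1.55 − 10·2 = 0 → D_y = 37.6979/2.7 = 13.9622 ≈ 13.96 kN.
ΣF_y = 0: C_y + 13.9622 − 10.38·1.1 − 10 = 0 → C_y = 7.456 kN.
ΣF_x = 0: no horizontal applied forces, so C_x = 0.

C_x = 0, C_y = 7.456 kN, D_y = 13.96 kN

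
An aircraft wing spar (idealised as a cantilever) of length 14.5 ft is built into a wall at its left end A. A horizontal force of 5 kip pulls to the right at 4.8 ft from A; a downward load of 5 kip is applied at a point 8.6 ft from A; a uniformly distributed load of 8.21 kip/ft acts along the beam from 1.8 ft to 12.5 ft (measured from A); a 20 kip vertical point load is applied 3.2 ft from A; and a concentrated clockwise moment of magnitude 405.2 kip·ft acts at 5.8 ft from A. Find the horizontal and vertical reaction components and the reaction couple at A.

Resultant of the distributed load: 8.21 × 10.7 = 87.847 kip at 7.15 ft from A.
ΣF_x = 0: A_x + 5 = 0 → A_x = -5.000 kip.
ΣF_y = 0: A_y − 5 − 8.21·10.7 − 20 = 0 → A_y = 112.8 kip.
ΣM about A: M_A − 5·8.6 − (8.21·10.7)·7.15 − 20·3.2 − 405.2 = 0 → M_A = 1140 kip·ft.

A_x = -5.000 kip, A_y = 112.8 kip, M_A = 1140 kip·ft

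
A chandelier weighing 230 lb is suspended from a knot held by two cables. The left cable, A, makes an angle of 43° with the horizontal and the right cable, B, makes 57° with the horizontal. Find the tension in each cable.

T_A = 127.2 lb, T_B = 170.8 lb

ΣF_x = 0: −T_A·cos43° + T_B·cos57° = 0 → T_B = 1.34282·T_A.
ΣF_y = 0: T_A·sin43° + T_B·sin57° = 230.
Substitute: T_A·(0.681998 + 1.34282·0.838671) = 230 → T_A = 127.2 lb.
Then T_B = 1.34282 × 127.2 = 170.8 lb.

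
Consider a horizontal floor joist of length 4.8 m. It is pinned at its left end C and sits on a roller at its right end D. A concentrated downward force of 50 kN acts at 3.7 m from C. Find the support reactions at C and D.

Moments about C: D_y·4.8 − 50·3.7 = 0 → D_y = 185/4.8 = 38.5417 ≈ 38.54 kN.
ΣF_y = 0: C_y + 38.5417 − 50 = 0 → C_y = 11.46 kN.
ΣF_x = 0: no horizontal applied forces, so C_x = 0.

C_x = 0, C_y = 11.46 kN, D_y = 38.54 kN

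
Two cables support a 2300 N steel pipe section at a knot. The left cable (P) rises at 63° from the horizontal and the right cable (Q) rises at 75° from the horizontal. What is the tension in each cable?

T_P = 889.6 N, T_Q = 1560 N

ΣF_x = 0: −T_P·cos63° + T_Q·cos75° = 0 → T_Q = 1.75408·T_P.
ΣF_y = 0: T_P·sin63° + T_Q·sin75° = 2300.
Substitute: T_P·(0.891007 + 1.75408·0.965926) = 2300 → T_P = 889.639 ≈ 889.6 N.
Then T_Q = 1.75408 × 889.639 = 1560 N.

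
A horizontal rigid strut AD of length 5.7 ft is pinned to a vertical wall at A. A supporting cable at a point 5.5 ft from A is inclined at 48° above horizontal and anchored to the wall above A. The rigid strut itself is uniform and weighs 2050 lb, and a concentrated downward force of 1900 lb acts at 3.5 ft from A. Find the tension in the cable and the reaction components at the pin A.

T = 3056 lb, A_x = 2045 lb, A_y = 1679 lb

ΣM about A: T·sin48°·5.5 − 2050·2.85 − 1900·3.5 = 0 → T = 12492.5/(5.5·0.743145) = 3056.42 ≈ 3056 lb.
ΣF_x = 0: A_x − T·cos48° = 0 → A_x = 3056.42 × 0.669131 = 2045 lb.
ΣF_y = 0: A_y + T·sin48° − 2050 − 1900 = 0 → A_y = 3950 − 3056.42 × 0.743145 = 1679 lb.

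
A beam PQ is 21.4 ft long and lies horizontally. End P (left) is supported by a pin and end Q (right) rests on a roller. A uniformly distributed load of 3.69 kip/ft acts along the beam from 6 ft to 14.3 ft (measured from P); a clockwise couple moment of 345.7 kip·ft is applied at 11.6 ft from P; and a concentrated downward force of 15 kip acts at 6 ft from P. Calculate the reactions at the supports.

P_x = 0, P_y = 10.74 kip, Q_y = 34.89 kip

Resultant of the distributed load: 3.69 × 8.3 = 30.627 kip at 10.15 ft from P.
Taking moments about P: Q_y·21.4 − (3.69·8.3)·10.15 − 345.7 − 15·6 = 0 → Q_y = 746.56405/21.4 = 34.8862 ≈ 34.89 kip.
ΣF_y = 0: P_y + 34.8862 − 3.69·8.3 − 15 = 0 → P_y = 10.74 kip.
ΣF_x = 0: no horizontal applied forces, so P_x = 0.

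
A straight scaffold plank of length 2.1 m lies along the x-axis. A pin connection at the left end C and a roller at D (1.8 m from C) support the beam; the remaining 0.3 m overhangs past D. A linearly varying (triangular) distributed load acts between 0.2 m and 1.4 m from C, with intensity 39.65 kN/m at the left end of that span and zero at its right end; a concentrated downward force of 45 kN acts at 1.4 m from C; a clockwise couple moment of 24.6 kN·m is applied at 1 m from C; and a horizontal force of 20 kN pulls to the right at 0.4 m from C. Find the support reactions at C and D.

C_x = -20.00 kN, C_y = 12.19 kN, D_y = 56.60 kN

Resultant of the triangular load: ½ × 39.65 × 1.2 = 23.79 kN, acting at 0.6 m from C (one-third of the span from the peak).
Moments about C: D_y·1.8 − (½·39.65·1.2)·0.6 − 45·1.4 − 24.6 = 0 → D_y = 101.874/1.8 = 56.5967 ≈ 56.60 kN.
ΣF_y = 0: C_y + 56.5967 − ½·39.65·1.2 − 45 = 0 → C_y = 12.19 kN.
ΣF_x = 0: C_x + 20 = 0 → C_x = -20.00 kN.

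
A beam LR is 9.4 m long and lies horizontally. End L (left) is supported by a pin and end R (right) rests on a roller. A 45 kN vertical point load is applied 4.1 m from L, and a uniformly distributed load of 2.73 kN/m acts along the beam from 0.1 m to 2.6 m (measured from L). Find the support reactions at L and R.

Resultant of the distributed load: 2.73 × 2.5 = 6.825 kN at 1.35 m from L.
Moments about L: R_y·9.4 − 45·4.1 − (2.73·2.5)·1.35 = 0 → R_y = 193.71375/9.4 = 20.6078 ≈ 20.61 kN.
ΣF_y = 0: L_y + 20.6078 − 45 − 2.73·2.5 = 0 → L_y = 31.22 kN.
ΣF_x = 0: no horizontal applied forces, so L_x = 0.

L_x = 0, L_y = 31.22 kN, R_y = 20.61 kN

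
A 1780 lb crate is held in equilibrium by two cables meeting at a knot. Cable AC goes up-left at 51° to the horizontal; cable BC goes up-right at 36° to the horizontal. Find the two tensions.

T_AC = 1442 lb, T_BC = 1122 lb

ΣF_x = 0: −T_AC·cos51° + T_BC·cos36° = 0 → T_BC = 0.777883·T_AC.
ΣF_y = 0: T_AC·sin51° + T_BC·sin36° = 1780.
Substitute: T_AC·(0.777146 + 0.777883·0.587785) = 1780 → T_AC = 1442.03 ≈ 1442 lb.
Then T_BC = 0.777883 × 1442.03 = 1122 lb.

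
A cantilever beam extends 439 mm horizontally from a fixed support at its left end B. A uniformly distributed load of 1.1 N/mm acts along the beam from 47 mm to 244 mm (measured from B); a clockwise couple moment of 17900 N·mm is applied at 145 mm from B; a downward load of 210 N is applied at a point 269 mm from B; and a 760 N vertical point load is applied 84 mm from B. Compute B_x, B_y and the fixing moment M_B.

Resultant of the distributed load: 1.1 × 197 = 216.7 N at 145.5 mm from B.
ΣF_x = 0: B_x = 0.
ΣF_y = 0: B_y − 1.1·197 − 210 − 760 = 0 → B_y = 1187 N.
ΣM about B: M_B − (1.1·197)·145.5 − 17900 − 210·269 − 760·84 = 0 → M_B = 169800 N·mm.

B_x = 0, B_y = 1187 N, M_B = 169800 N·mm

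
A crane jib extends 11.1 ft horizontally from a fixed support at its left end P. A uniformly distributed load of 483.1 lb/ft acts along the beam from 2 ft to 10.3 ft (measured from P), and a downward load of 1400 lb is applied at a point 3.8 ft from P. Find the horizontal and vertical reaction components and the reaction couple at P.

Resultant of the distributed load: 483.1 × 8.3 = 4009.73 lb at 6.15 ft from P.
ΣF_x = 0: P_x = 0.
ΣF_y = 0: P_y − 483.1·8.3 − 1400 = 0 → P_y = 5410 lb.
ΣM about P: M_P − (483.1·8.3)·6.15 − 1400·3.8 = 0 → M_P = 29980 lb·ft.

P_x = 0, P_y = 5410 lb, M_P = 29980 lb·ft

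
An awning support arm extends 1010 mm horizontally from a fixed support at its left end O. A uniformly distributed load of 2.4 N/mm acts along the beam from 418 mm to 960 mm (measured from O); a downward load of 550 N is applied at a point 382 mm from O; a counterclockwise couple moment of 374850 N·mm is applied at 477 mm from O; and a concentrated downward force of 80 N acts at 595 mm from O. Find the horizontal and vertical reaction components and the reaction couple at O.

Resultant of the distributed load: 2.4 × 542 = 1300.8 N at 689 mm from O.
ΣF_x = 0: O_x = 0.
ΣF_y = 0: O_y − 2.4·542 − 550 − 80 = 0 → O_y = 1931 N.
ΣM about O: M_O − (2.4·542)·689 − 550·382 + 374850 − 80·595 = 0 → M_O = 779100 N·mm.

O_x = 0, O_y = 1931 N, M_O = 779100 N·mm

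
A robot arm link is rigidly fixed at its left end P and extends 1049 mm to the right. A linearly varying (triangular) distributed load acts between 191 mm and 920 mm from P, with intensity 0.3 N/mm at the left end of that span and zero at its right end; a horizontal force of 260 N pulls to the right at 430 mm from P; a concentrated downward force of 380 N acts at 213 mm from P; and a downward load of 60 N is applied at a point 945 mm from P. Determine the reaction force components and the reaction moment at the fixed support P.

Resultant of the triangular load: ½ × 0.3 × 729 = 109.35 N, acting at 434 mm from P (one-third of the span from the peak).
ΣF_x = 0: P_x + 260 = 0 → P_x = -260.0 N.
ΣF_y = 0: P_y − ½·0.3·729 − 380 − 60 = 0 → P_y = 549.4 N.
ΣM about P: M_P − (½·0.3·729)·434 − 380·213 − 60·945 = 0 → M_P = 185100 N·mm.

P_x = -260.0 N, P_y = 549.4 N, M_P = 185100 N·mm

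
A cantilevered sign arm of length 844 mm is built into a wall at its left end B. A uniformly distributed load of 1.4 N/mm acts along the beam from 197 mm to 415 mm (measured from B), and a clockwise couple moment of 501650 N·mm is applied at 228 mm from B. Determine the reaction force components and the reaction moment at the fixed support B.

Resultant of the distributed load: 1.4 × 218 = 305.2 N at 306 mm from B.
ΣF_x = 0: B_x = 0.
ΣF_y = 0: B_y − 1.4·218 = 0 → B_y = 305.2 N.
ΣM about B: M_B − (1.4·218)·306 − 501650 = 0 → M_B = 595000 N·mm.

B_x = 0, B_y = 305.2 N, M_B = 595000 N·mm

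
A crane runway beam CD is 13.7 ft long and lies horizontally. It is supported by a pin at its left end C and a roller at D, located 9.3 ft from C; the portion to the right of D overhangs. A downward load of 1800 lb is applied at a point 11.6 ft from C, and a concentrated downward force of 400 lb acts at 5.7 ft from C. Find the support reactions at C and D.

C_x = 0, C_y = -290.3 lb, D_y = 2490 lb

ΣM about C: D_y·9.3 − 1800·11.6 − 400·5.7 = 0 → D_y = 23160/9.3 = 2490.32 ≈ 2490 lb.
ΣF_y = 0: C_y + 2490.32 − 1800 − 400 = 0 → C_y = -290.3 lb.
ΣF_x = 0: no horizontal applied forces, so C_x = 0.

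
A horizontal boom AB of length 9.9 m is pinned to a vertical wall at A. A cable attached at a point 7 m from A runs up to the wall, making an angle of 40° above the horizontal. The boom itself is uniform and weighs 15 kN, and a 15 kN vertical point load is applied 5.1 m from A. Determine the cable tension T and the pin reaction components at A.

ΣM about A: T·sin40°·7 − 15·4.95 − 15·5.1 = 0 → T = 150.75/(7·0.642788) = 33.5036 ≈ 33.50 kN.
ΣF_x = 0: A_x − T·cos40° = 0 → A_x = 33.5036 × 0.766044 = 25.67 kN.
ΣF_y = 0: A_y + T·sin40° − 15 − 15 = 0 → A_y = 30 − 33.5036 × 0.642788 = 8.464 kN.

T = 33.50 kN, A_x = 25.67 kN, A_y = 8.464 kN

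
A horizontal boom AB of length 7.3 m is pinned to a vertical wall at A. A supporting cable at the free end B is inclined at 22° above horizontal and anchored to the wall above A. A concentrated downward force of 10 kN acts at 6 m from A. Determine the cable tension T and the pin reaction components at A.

ΣM about A: T·sin22°·7.3 − 10·6 = 0 → T = 60/(7.3·0.374607) = 21.9408 ≈ 21.94 kN.
ΣF_x = 0: A_x − T·cos22° = 0 → A_x = 21.9408 × 0.927184 = 20.34 kN.
ΣF_y = 0: A_y + T·sin22° − 10 = 0 → A_y = 10 − 21.9408 × 0.374607 = 1.781 kN.

T = 21.94 kN, A_x = 20.34 kN, A_y = 1.781 kN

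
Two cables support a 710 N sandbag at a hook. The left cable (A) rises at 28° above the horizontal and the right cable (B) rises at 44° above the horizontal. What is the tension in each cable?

T_A = 537.0 N, T_B = 659.2 N

ΣF_x = 0: −T_A·cos28° + T_B·cos44° = 0 → T_B = 1.22744·T_A.
ΣF_y = 0: T_A·sin28° + T_B·sin44° = 710.
Substitute: T_A·(0.469472 + 1.22744·0.694658) = 710 → T_A = 537.015 ≈ 537.0 N.
Then T_B = 1.22744 × 537.015 = 659.2 N.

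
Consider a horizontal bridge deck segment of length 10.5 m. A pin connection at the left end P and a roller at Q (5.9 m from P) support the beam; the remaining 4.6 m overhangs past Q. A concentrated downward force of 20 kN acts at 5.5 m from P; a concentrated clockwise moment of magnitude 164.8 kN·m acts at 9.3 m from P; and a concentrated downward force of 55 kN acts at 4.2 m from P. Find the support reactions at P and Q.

Taking moments about P: Q_y·5.9 − 20·5.5 − 164.8 − 55·4.2 = 0 → Q_y = 505.8/5.9 = 85.7288 ≈ 85.73 kN.
ΣF_y = 0: P_y + 85.7288 − 20 − 55 = 0 → P_y = -10.73 kN.
ΣF_x = 0: no horizontal applied forces, so P_x = 0.

P_x = 0, P_y = -10.73 kN, Q_y = 85.73 kN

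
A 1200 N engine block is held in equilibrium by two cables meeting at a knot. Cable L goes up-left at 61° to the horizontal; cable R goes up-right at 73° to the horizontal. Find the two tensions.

T_L = 487.7 N, T_R = 808.8 N

ΣF_x = 0: −T_L·cos61° + T_R·cos73° = 0 → T_R = 1.6582·T_L.
ΣF_y = 0: T_L·sin61° + T_R·sin73° = 1200.
Substitute: T_L·(0.87462 + 1.6582·0.956305) = 1200 → T_L = 487.733 ≈ 487.7 N.
Then T_R = 1.6582 × 487.733 = 808.8 N.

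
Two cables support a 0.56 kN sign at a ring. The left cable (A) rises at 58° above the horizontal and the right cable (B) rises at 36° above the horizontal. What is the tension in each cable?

T_A = 0.4542 kN, T_B = 0.2975 kN

ΣF_x = 0: −T_A·cos58° + T_B·cos36° = 0 → T_B = 0.655016·T_A.
ΣF_y = 0: T_A·sin58° + T_B·sin36° = 0.56.
Substitute: T_A·(0.848048 + 0.655016·0.587785) = 0.56 → T_A = 0.454156 ≈ 0.4542 kN.
Then T_B = 0.655016 × 0.454156 = 0.2975 kN.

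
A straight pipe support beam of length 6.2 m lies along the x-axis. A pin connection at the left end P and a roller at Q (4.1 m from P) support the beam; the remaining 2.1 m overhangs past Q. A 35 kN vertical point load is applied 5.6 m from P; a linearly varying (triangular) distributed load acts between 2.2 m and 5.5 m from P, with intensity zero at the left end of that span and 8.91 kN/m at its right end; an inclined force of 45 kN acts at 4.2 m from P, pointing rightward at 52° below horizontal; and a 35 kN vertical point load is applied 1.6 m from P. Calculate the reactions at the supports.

Resultant of the triangular load: ½ × 8.91 × 3.3 = 14.7015 kN, acting at 4.4 m from P (one-third of the span from the peak).
Moments about P: Q_y·4.1 − 35·5.6 − (½·8.91·3.3)·4.4 − 45·sin52°·4.2 − 35·1.6 = 0 → Q_y = 465.621/4.1 = 113.566 ≈ 113.6 kN.
ΣF_y = 0: P_y + 113.566 − 35 − ½·8.91·3.3 − 45·sin52° − 35 = 0 → P_y = 6.596 kN.
ΣF_x = 0: P_x + 45·cos52° = 0 → P_x = -27.70 kN.

P_x = -27.70 kN, P_y = 6.596 kN, Q_y = 113.6 kN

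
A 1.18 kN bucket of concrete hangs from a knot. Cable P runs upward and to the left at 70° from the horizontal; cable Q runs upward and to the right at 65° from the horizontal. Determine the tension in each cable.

T_P = 0.7053 kN, T_Q = 0.5708 kN

ΣF_x = 0: −T_P·cos70° + T_Q·cos65° = 0 → T_Q = 0.809289·T_P.
ΣF_y = 0: T_P·sin70° + T_Q·sin65° = 1.18.
Substitute: T_P·(0.939693 + 0.809289·0.906308) = 1.18 → T_P = 0.705253 ≈ 0.7053 kN.
Then T_Q = 0.809289 × 0.705253 = 0.5708 kN.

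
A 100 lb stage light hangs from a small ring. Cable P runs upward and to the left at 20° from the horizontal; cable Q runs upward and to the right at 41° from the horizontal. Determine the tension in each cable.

ΣF_x = 0: −T_P·cos20° + T_Q·cos41° = 0 → T_Q = 1.2451·T_P.
ΣF_y = 0: T_P·sin20° + T_Q·sin41° = 100.
Substitute: T_P·(0.34202 + 1.2451·0.656059) = 100 → T_P = 86.2903 ≈ 86.29 lb.
Then T_Q = 1.2451 × 86.2903 = 107.4 lb.

T_P = 86.29 lb, T_Q = 107.4 lb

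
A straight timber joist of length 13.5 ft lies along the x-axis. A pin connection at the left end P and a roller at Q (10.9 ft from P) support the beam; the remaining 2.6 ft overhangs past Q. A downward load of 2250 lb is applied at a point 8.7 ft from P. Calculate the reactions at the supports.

P_x = 0, P_y = 454.1 lb, Q_y = 1796 lb

Taking moments about P: Q_y·10.9 − 2250·8.7 = 0 → Q_y = 19575/10.9 = 1795.87 ≈ 1796 lb.
ΣF_y = 0: P_y + 1795.87 − 2250 = 0 → P_y = 454.1 lb.
ΣF_x = 0: no horizontal applied forces, so P_x = 0.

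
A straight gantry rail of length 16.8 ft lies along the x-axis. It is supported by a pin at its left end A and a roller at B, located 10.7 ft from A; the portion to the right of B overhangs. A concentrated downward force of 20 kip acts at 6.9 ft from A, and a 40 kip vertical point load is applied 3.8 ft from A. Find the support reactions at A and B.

Moments about A: B_y·10.7 − 20·6.9 − 40·3.8 = 0 → B_y = 290/10.7 = 27.1028 ≈ 27.10 kip.
ΣF_y = 0: A_y + 27.1028 − 20 − 40 = 0 → A_y = 32.90 kip.
ΣF_x = 0: no horizontal applied forces, so A_x = 0.

A_x = 0, A_y = 32.90 kip, B_y = 27.10 kip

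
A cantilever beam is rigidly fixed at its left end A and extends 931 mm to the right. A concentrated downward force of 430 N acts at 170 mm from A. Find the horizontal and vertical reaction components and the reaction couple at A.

A_x = 0, A_y = 430.0 N, M_A = 73100 N·mm

ΣF_x = 0: A_x = 0.
ΣF_y = 0: A_y − 430 = 0 → A_y = 430.0 N.
ΣM about A: M_A − 430·170 = 0 → M_A = 73100 N·mm.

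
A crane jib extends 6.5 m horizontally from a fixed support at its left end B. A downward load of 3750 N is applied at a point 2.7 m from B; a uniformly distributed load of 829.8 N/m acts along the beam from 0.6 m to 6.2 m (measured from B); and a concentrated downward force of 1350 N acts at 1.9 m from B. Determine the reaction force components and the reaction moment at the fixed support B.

B_x = 0, B_y = 9747 N, M_B = 28490 N·m

Resultant of the distributed load: 829.8 × 5.6 = 4646.88 N at 3.4 m from B.
ΣF_x = 0: B_x = 0.
ΣF_y = 0: B_y − 3750 − 829.8·5.6 − 1350 = 0 → B_y = 9747 N.
ΣM about B: M_B − 3750·2.7 − (829.8·5.6)·3.4 − 1350·1.9 = 0 → M_B = 28490 N·m.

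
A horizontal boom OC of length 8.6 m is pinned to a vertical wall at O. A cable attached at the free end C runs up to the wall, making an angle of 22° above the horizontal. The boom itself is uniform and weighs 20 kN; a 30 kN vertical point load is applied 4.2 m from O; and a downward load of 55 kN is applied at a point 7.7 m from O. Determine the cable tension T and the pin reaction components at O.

ΣM about O: T·sin22°·8.6 − 20·4.3 − 30·4.2 − 55·7.7 = 0 → T = 635.5/(8.6·0.374607) = 197.261 ≈ 197.3 kN.
ΣF_x = 0: O_x − T·cos22° = 0 → O_x = 197.261 × 0.927184 = 182.9 kN.
ΣF_y = 0: O_y + T·sin22° − 20 − 30 − 55 = 0 → O_y = 105 − 197.261 × 0.374607 = 31.10 kN.

T = 197.3 kN, O_x = 182.9 kN, O_y = 31.10 kN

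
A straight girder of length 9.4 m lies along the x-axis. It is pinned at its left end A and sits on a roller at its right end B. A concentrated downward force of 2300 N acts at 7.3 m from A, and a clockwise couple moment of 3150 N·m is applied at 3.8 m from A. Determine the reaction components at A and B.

A_x = 0, A_y = 178.7 N, B_y = 2121 N

ΣM about A: B_y·9.4 − 2300·7.3 − 3150 = 0 → B_y = 19940/9.4 = 2121.28 ≈ 2121 N.
ΣF_y = 0: A_y + 2121.28 − 2300 = 0 → A_y = 178.7 N.
ΣF_x = 0: no horizontal applied forces, so A_x = 0.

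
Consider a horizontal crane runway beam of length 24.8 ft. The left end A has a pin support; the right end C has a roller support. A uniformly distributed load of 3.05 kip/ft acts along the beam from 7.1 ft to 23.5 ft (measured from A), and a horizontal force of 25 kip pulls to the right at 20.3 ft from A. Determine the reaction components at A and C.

A_x = -25.00 kip, A_y = 19.16 kip, C_y = 30.86 kip

Resultant of the distributed load: 3.05 × 16.4 = 50.02 kip at 15.3 ft from A.
Moments about A: C_y·24.8 − (3.05·16.4)·15.3 = 0 → C_y = 765.306/24.8 = 30.8591 ≈ 30.86 kip.
ΣF_y = 0: A_y + 30.8591 − 3.05·16.4 = 0 → A_y = 19.16 kip.
ΣF_x = 0: A_x + 25 = 0 → A_x = -25.00 kip.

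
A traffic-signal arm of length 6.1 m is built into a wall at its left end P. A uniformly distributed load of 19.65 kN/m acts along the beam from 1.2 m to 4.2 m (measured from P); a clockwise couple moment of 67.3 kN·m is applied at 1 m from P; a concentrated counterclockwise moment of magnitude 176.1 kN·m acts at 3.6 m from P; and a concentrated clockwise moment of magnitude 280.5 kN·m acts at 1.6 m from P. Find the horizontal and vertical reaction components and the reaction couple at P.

P_x = 0, P_y = 58.95 kN, M_P = 330.9 kN·m

Resultant of the distributed load: 19.65 × 3 = 58.95 kN at 2.7 m from P.
ΣF_x = 0: P_x = 0.
ΣF_y = 0: P_y − 19.65·3 = 0 → P_y = 58.95 kN.
ΣM about P: M_P − (19.65·3)·2.7 − 67.3 + 176.1 − 280.5 = 0 → M_P = 330.9 kN·m.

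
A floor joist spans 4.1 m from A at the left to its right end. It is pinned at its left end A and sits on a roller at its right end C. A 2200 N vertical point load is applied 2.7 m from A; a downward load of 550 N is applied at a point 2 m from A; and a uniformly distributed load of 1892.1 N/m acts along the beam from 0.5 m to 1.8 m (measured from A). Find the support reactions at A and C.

Resultant of the distributed load: 1892.1 × 1.3 = 2459.73 N at 1.15 m from A.
ΣM about A: C_y·4.1 − 2200·2.7 − 550·2 − (1892.1·1.3)·1.15 = 0 → C_y = 9868.6895/4.1 = 2407 N.
ΣF_y = 0: A_y + 2407 − 2200 − 550 − 1892.1·1.3 = 0 → A_y = 2803 N.
ΣF_x = 0: no horizontal applied forces, so A_x = 0.

A_x = 0, A_y = 2803 N, C_y = 2407 N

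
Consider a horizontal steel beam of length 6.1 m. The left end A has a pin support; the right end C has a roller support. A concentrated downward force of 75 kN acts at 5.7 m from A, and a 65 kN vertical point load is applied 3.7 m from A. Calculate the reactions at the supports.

Moments about A: C_y·6.1 − 75·5.7 − 65·3.7 = 0 → C_y = 668/6.1 = 109.508 ≈ 109.5 kN.
ΣF_y = 0: A_y + 109.508 − 75 − 65 = 0 → A_y = 30.49 kN.
ΣF_x = 0: no horizontal applied forces, so A_x = 0.

A_x = 0, A_y = 30.49 kN, C_y = 109.5 kN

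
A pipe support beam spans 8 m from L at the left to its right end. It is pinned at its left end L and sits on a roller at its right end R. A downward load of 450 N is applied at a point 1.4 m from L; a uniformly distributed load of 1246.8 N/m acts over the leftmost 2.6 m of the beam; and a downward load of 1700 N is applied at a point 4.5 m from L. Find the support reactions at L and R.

L_x = 0, L_y = 3830 N, R_y = 1562 N

Resultant of the distributed load: 1246.8 × 2.6 = 3241.68 N at 1.3 m from L.
Taking moments about L: R_y·8 − 450·1.4 − (1246.8·2.6)·1.3 − 1700·4.5 = 0 → R_y = 12494.184/8 = 1561.77 ≈ 1562 N.
ΣF_y = 0: L_y + 1561.77 − 450 − 1246.8·2.6 − 1700 = 0 → L_y = 3830 N.
ΣF_x = 0: no horizontal applied forces, so L_x = 0.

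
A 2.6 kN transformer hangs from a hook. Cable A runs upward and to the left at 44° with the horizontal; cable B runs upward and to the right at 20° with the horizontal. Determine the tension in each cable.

T_A = 2.718 kN, T_B = 2.081 kN

ΣF_x = 0: −T_A·cos44° + T_B·cos20° = 0 → T_B = 0.765505·T_A.
ΣF_y = 0: T_A·sin44° + T_B·sin20° = 2.6.
Substitute: T_A·(0.694658 + 0.765505·0.34202) = 2.6 → T_A = 2.71831 ≈ 2.718 kN.
Then T_B = 0.765505 × 2.71831 = 2.081 kN.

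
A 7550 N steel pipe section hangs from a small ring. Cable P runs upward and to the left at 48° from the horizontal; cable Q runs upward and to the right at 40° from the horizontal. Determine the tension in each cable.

ΣF_x = 0: −T_P·cos48° + T_Q·cos40° = 0 → T_Q = 0.873488·T_P.
ΣF_y = 0: T_P·sin48° + T_Q·sin40° = 7550.
Substitute: T_P·(0.743145 + 0.873488·0.642788) = 7550 → T_P = 5787.16 ≈ 5787 N.
Then T_Q = 0.873488 × 5787.16 = 5055 N.

T_P = 5787 N, T_Q = 5055 N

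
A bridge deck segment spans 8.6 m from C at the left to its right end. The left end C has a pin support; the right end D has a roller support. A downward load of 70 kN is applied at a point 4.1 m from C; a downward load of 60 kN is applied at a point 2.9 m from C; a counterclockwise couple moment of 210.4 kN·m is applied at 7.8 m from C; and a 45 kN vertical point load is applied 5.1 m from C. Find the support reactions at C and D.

C_x = 0, C_y = 119.2 kN, D_y = 55.83 kN

Taking moments about C: D_y·8.6 − 70·4.1 − 60·2.9 + 210.4 − 45·5.1 = 0 → D_y = 480.1/8.6 = 55.8256 ≈ 55.83 kN.
ΣF_y = 0: C_y + 55.8256 − 70 − 60 − 45 = 0 → C_y = 119.2 kN.
ΣF_x = 0: no horizontal applied forces, so C_x = 0.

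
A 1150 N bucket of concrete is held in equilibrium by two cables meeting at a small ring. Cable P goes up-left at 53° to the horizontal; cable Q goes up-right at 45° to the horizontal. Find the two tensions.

ΣF_x = 0: −T_P·cos53° + T_Q·cos45° = 0 → T_Q = 0.851095·T_P.
ΣF_y = 0: T_P·sin53° + T_Q·sin45° = 1150.
Substitute: T_P·(0.798636 + 0.851095·0.707107) = 1150 → T_P = 821.164 ≈ 821.2 N.
Then T_Q = 0.851095 × 821.164 = 698.9 N.

T_P = 821.2 N, T_Q = 698.9 N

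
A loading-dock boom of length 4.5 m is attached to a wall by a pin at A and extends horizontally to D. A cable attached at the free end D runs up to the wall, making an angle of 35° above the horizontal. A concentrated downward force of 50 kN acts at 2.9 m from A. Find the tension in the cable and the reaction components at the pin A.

T = 56.18 kN, A_x = 46.02 kN, A_y = 17.78 kN

ΣM about A: T·sin35°·4.5 − 50·2.9 = 0 → T = 145/(4.5·0.573576) = 56.1778 ≈ 56.18 kN.
ΣF_x = 0: A_x − T·cos35° = 0 → A_x = 56.1778 × 0.819152 = 46.02 kN.
ΣF_y = 0: A_y + T·sin35° − 50 = 0 → A_y = 50 − 56.1778 × 0.573576 = 17.78 kN.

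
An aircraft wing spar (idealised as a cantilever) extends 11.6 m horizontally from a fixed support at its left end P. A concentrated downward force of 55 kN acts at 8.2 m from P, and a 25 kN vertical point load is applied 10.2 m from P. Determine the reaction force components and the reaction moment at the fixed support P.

P_x = 0, P_y = 80.00 kN, M_P = 706.0 kN·m

ΣF_x = 0: P_x = 0.
ΣF_y = 0: P_y − 55 − 25 = 0 → P_y = 80.00 kN.
ΣM about P: M_P − 55·8.2 − 25·10.2 = 0 → M_P = 706.0 kN·m.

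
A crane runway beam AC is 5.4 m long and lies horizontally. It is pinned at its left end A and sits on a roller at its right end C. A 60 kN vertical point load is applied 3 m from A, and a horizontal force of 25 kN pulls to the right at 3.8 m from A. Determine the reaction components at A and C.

Taking moments about A: C_y·5.4 − 60·3 = 0 → C_y = 180/5.4 = 33.3333 ≈ 33.33 kN.
ΣF_y = 0: A_y + 33.3333 − 60 = 0 → A_y = 26.67 kN.
ΣF_x = 0: A_x + 25 = 0 → A_x = -25.00 kN.

A_x = -25.00 kN, A_y = 26.67 kN, C_y = 33.33 kN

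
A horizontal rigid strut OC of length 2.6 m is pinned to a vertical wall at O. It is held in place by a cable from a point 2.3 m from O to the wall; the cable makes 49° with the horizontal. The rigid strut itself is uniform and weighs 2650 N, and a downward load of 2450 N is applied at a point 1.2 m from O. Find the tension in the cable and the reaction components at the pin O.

T = 3678 N, O_x = 2413 N, O_y = 2324 N

ΣM about O: T·sin49°·2.3 − 2650·1.3 − 2450·1.2 = 0 → T = 6385/(2.3·0.75471) = 3678.35 ≈ 3678 N.
ΣF_x = 0: O_x − T·cos49° = 0 → O_x = 3678.35 × 0.656059 = 2413 N.
ΣF_y = 0: O_y + T·sin49° − 2650 − 2450 = 0 → O_y = 5100 − 3678.35 × 0.75471 = 2324 N.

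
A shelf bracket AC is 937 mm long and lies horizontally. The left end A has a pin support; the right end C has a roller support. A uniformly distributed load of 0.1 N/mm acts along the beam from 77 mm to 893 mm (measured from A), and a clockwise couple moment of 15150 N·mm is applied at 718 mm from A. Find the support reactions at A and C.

A_x = 0, A_y = 23.19 N, C_y = 58.41 N

Resultant of the distributed load: 0.1 × 816 = 81.6 N at 485 mm from A.
Moments about A: C_y·937 − (0.1·816)·485 − 15150 = 0 → C_y = 54726/937 = 58.4055 ≈ 58.41 N.
ΣF_y = 0: A_y + 58.4055 − 0.1·816 = 0 → A_y = 23.19 N.
ΣF_x = 0: no horizontal applied forces, so A_x = 0.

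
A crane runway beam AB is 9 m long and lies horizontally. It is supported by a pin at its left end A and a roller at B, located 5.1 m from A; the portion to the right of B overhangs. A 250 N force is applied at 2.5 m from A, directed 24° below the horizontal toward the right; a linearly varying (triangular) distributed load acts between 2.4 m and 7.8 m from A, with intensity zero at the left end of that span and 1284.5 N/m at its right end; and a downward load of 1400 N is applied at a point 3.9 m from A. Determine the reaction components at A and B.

A_x = -228.4 N, A_y = -230.8 N, B_y = 5201 N

Resultant of the triangular load: ½ × 1284.5 × 5.4 = 3468.15 N, acting at 6 m from A (one-third of the span from the peak).
ΣM about A: B_y·5.1 − 250·sin24°·2.5 − (½·1284.5·5.4)·6 − 1400·3.9 = 0 → B_y = 26523.1/5.1 = 5200.61 ≈ 5201 N.
ΣF_y = 0: A_y + 5200.61 − 250·sin24° − ½·1284.5·5.4 − 1400 = 0 → A_y = -230.8 N.
ΣF_x = 0: A_x + 250·cos24° = 0 → A_x = -228.4 N.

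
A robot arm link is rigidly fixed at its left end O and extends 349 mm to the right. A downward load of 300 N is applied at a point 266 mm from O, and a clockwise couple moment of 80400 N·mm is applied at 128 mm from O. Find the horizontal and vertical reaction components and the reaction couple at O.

O_x = 0, O_y = 300.0 N, M_O = 160200 N·mm

ΣF_x = 0: O_x = 0.
ΣF_y = 0: O_y − 300 = 0 → O_y = 300.0 N.
ΣM about O: M_O − 300·266 − 80400 = 0 → M_O = 160200 N·mm.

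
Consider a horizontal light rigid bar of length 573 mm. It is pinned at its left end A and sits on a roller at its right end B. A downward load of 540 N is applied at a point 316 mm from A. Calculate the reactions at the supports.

A_x = 0, A_y = 242.2 N, B_y = 297.8 N

Moments about A: B_y·573 − 540·316 = 0 → B_y = 170640/573 = 297.801 ≈ 297.8 N.
ΣF_y = 0: A_y + 297.801 − 540 = 0 → A_y = 242.2 N.
ΣF_x = 0: no horizontal applied forces, so A_x = 0.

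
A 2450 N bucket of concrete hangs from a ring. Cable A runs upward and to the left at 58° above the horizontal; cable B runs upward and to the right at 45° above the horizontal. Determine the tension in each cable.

ΣF_x = 0: −T_A·cos58° + T_B·cos45° = 0 → T_B = 0.749419·T_A.
ΣF_y = 0: T_A·sin58° + T_B·sin45° = 2450.
Substitute: T_A·(0.848048 + 0.749419·0.707107) = 2450 → T_A = 1777.98 ≈ 1778 N.
Then T_B = 0.749419 × 1777.98 = 1332 N.

T_A = 1778 N, T_B = 1332 N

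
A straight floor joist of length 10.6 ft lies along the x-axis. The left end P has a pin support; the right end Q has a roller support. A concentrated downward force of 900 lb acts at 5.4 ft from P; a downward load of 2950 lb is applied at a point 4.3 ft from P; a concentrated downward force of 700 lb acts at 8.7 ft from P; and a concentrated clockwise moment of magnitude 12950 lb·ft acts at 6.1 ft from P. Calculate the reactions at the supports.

Moments about P: Q_y·10.6 − 900·5.4 − 2950·4.3 − 700·8.7 − 12950 = 0 → Q_y = 36585/10.6 = 3451.42 ≈ 3451 lb.
ΣF_y = 0: P_y + 3451.42 − 900 − 2950 − 700 = 0 → P_y = 1099 lb.
ΣF_x = 0: no horizontal applied forces, so P_x = 0.

P_x = 0, P_y = 1099 lb, Q_y = 3451 lb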